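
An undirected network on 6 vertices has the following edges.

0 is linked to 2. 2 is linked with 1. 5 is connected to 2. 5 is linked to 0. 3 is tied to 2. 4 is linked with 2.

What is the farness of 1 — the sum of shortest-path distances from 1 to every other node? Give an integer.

Distances from 1: 0:2, 2:1, 3:2, 4:2, 5:2.
Sum = 2 + 1 + 2 + 2 + 2 = 9.

9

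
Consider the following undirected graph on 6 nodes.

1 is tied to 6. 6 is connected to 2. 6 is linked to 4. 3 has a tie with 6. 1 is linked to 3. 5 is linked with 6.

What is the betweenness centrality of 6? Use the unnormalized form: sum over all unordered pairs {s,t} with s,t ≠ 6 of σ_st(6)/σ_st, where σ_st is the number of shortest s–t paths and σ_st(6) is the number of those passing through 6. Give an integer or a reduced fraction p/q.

Pairs whose geodesics pass through 6 — 3–5: 1; 3–2: 1; 3–4: 1; 1–5: 1; 1–2: 1; 1–4: 1; 5–2: 1; 5–4: 1; 2–4: 1.
All other pairs contribute 0.
Summing the contributions gives betweenness(6) = 9.

9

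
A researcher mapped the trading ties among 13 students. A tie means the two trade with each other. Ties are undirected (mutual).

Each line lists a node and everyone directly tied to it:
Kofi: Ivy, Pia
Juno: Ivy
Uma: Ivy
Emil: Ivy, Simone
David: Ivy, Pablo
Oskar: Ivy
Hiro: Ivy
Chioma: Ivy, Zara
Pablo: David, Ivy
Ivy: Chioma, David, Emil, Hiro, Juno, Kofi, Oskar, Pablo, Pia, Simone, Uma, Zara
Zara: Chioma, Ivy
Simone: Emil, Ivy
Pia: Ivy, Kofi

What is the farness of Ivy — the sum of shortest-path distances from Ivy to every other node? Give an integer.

Distances from Ivy: Chioma:1, David:1, Emil:1, Hiro:1, Juno:1, Kofi:1, Oskar:1, Pablo:1, Pia:1, Simone:1, Uma:1, Zara:1.
Sum = 1 + 1 + 1 + 1 + 1 + 1 + 1 + 1 + 1 + 1 + 1 + 1 = 12.

12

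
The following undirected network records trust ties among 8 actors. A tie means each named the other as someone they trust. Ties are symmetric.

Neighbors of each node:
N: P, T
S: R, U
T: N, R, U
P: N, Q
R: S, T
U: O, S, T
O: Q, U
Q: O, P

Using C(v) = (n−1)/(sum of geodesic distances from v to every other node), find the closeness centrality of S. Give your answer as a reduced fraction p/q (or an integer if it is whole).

Distances from S: N:3, O:2, P:4, Q:3, R:1, T:2, U:1. Sum = 16.
n = 8, so closeness = 7/16.

7/16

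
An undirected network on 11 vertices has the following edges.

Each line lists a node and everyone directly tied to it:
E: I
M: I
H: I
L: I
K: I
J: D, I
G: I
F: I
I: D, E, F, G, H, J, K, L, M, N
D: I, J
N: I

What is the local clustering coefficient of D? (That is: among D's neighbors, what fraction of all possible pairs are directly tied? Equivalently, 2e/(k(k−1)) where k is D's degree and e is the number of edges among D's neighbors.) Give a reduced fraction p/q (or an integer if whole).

D's neighbors: I and J (k = 2).
Possible neighbor pairs: C(2,2) = 1. Edges among them: I–J → e = 1.
Clustering(D) = 1/1.

1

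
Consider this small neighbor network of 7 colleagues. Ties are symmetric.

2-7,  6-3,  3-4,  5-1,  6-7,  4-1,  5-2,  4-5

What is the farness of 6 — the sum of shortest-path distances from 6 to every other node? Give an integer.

12

Distances from 6: 1:3, 2:2, 3:1, 4:2, 5:3, 7:1.
Sum = 3 + 2 + 1 + 2 + 3 + 1 = 12.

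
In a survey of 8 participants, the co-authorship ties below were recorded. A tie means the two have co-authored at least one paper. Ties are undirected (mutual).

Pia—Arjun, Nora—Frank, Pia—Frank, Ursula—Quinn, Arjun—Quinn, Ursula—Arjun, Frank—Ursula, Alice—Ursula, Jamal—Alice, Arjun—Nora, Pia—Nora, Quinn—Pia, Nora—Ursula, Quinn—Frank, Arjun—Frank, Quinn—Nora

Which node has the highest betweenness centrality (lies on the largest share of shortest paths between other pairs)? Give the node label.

Unnormalized betweenness of each node: Alice:6, Arjun:3/4, Frank:3/4, Jamal:0, Nora:3/4, Pia:0, Quinn:3/4, Ursula:10.
Ursula has the largest value, 10, making it the main broker — the node through which the most shortest paths run.

Ursula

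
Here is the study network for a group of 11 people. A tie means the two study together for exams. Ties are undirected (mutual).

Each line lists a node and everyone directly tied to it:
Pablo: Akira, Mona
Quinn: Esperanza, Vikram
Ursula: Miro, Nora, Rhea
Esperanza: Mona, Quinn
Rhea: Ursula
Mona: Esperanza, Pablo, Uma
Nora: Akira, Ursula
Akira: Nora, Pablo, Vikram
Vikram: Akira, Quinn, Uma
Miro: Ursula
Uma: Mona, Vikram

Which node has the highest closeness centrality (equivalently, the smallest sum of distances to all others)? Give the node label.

Farness (sum of distances to all others) for each node — Akira:20, Esperanza:32, Miro:37, Mona:26, Nora:23, Pablo:24, Quinn:28, Rhea:37, Uma:27, Ursula:28, Vikram:22.
The smallest farness is 20, for Akira, so Akira has the highest closeness.

Akira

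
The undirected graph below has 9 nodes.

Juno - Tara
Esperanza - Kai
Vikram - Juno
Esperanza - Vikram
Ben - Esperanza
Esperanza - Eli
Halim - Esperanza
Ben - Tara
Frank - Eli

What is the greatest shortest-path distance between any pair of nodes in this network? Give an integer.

4

Eccentricity of each node (its greatest distance to any other): Ben:3, Eli:3, Esperanza:2, Frank:4, Halim:3, Juno:4, Kai:3, Tara:4, Vikram:3.
The maximum eccentricity is 4, realized for instance by the pair Frank–Juno via Frank – Eli – Esperanza – Vikram – Juno. So the diameter is 4.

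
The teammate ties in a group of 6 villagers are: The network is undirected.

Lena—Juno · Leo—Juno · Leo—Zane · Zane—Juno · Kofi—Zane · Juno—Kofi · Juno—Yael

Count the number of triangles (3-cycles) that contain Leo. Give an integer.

Leo's neighbors: Juno and Zane.
Neighbor pairs that are themselves tied: Leo–Juno–Zane. Each forms one triangle with Leo, for 1 in total.

1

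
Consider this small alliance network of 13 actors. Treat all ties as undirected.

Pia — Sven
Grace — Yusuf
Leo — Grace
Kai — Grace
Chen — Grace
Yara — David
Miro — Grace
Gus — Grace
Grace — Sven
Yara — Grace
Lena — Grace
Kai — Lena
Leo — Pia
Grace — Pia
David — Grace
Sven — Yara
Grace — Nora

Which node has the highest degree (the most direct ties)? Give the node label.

Degrees — Chen:1, David:2, Grace:12, Gus:1, Kai:2, Lena:2, Leo:2, Miro:1, Nora:1, Pia:3, Sven:3, Yara:3, Yusuf:1.
The maximum is 12, attained only by Grace.

Grace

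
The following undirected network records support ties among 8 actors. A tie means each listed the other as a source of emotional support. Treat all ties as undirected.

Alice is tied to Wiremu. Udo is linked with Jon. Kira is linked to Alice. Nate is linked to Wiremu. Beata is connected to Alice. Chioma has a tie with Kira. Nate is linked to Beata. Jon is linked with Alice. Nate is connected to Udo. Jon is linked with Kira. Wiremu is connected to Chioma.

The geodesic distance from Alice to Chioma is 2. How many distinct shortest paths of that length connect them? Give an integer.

2

The shortest distance is 2. The length-2 paths are: Alice–Wiremu–Chioma; Alice–Kira–Chioma.
That gives 2 distinct shortest paths.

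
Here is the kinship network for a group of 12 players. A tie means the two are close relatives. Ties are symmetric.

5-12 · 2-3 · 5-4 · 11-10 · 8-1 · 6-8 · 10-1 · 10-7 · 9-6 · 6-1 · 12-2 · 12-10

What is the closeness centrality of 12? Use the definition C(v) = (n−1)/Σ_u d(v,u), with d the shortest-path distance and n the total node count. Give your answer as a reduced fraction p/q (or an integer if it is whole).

11/23

Distances from 12: 1:2, 2:1, 3:2, 4:2, 5:1, 6:3, 7:2, 8:3, 9:4, 10:1, 11:2. Sum = 23.
n = 12, so closeness = 11/23.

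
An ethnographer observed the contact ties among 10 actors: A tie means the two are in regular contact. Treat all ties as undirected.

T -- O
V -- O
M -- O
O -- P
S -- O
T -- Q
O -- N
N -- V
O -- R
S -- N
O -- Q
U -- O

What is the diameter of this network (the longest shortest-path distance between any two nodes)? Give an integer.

2

Eccentricity of each node (its greatest distance to any other): M:2, N:2, O:1, P:2, Q:2, R:2, S:2, T:2, U:2, V:2.
The maximum eccentricity is 2, realized for instance by the pair S–T via S – O – T. So the diameter is 2.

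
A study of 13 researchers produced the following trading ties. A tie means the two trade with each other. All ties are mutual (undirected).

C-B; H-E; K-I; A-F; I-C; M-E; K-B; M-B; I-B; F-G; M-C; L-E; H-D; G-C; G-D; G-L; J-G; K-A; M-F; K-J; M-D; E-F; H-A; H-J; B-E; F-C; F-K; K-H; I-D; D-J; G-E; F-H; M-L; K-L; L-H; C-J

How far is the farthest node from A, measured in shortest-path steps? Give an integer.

Distances from A: B:2, C:2, D:2, E:2, F:1, G:2, H:1, I:2, J:2, K:1, L:2, M:2.
The largest is 2 (to M, G, C, E, J, L, D, B, and I), so the eccentricity of A is 2.

2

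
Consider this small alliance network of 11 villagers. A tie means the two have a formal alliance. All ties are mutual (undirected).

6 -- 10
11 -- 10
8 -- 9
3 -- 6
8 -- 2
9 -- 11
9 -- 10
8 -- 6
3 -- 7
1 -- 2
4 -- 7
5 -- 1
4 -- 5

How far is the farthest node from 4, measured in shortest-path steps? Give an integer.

Distances from 4: 1:2, 2:3, 3:2, 5:1, 6:3, 7:1, 8:4, 9:5, 10:4, 11:5.
The largest is 5 (to 9 and 11), so the eccentricity of 4 is 5.

5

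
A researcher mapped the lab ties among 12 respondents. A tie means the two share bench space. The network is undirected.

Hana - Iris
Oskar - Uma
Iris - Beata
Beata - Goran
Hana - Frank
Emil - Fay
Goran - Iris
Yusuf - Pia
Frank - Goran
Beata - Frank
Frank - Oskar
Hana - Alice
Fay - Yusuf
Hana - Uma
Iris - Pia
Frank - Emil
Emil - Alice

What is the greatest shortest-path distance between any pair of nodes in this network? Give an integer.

Eccentricity of each node (its greatest distance to any other): Alice:3, Beata:3, Emil:3, Fay:4, Frank:3, Goran:3, Hana:3, Iris:3, Oskar:4, Pia:4, Uma:4, Yusuf:4.
The maximum eccentricity is 4, realized for instance by the pair Pia–Oskar via Pia – Iris – Goran – Frank – Oskar. So the diameter is 4.

4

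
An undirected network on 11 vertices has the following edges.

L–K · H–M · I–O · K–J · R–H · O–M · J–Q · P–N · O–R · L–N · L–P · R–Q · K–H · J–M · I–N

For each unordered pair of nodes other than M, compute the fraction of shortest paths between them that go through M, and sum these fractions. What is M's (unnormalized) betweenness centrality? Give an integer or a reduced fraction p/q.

Pairs whose geodesics pass through M — K–O: 2/3; J–H: 1/2; J–O: 1; J–I: 1; H–O: 1/2; H–I: 1/2.
All other pairs contribute 0.
Summing the contributions gives betweenness(M) = 25/6.

25/6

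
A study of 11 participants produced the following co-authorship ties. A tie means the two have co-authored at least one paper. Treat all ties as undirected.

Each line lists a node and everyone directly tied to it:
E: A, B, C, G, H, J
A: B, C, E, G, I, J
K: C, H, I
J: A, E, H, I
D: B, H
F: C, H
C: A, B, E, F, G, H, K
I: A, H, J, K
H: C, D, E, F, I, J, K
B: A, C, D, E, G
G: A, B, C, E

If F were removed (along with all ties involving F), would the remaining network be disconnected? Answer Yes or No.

Even without F, every remaining node can still reach every other (the residual graph is connected), so F is not a cut vertex.

No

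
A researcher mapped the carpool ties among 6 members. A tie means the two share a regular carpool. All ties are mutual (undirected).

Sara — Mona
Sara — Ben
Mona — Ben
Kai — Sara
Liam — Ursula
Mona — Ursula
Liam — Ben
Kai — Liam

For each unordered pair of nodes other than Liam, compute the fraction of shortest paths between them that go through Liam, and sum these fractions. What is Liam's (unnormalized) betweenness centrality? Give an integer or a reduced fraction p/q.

2

Pairs whose geodesics pass through Liam — Ben–Ursula: 1/2; Ben–Kai: 1/2; Ursula–Kai: 1.
All other pairs contribute 0.
Summing the contributions gives betweenness(Liam) = 2.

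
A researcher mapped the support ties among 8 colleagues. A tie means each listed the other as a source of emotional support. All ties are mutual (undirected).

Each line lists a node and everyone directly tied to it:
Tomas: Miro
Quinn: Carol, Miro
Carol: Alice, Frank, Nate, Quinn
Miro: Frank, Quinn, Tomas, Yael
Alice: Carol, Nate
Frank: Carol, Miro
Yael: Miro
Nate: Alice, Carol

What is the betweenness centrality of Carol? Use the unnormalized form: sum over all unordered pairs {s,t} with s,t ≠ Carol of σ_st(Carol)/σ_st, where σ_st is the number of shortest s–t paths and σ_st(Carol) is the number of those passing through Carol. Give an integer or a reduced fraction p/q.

Pairs whose geodesics pass through Carol — Miro–Alice: 2/2; Miro–Nate: 2/2; Frank–Quinn: 1/2; Frank–Alice: 1; Frank–Nate: 1; Yael–Alice: 2/2; Yael–Nate: 2/2; Quinn–Alice: 1; Quinn–Nate: 1; Tomas–Alice: 2/2; Tomas–Nate: 2/2.
All other pairs contribute 0.
Summing the contributions gives betweenness(Carol) = 21/2.

21/2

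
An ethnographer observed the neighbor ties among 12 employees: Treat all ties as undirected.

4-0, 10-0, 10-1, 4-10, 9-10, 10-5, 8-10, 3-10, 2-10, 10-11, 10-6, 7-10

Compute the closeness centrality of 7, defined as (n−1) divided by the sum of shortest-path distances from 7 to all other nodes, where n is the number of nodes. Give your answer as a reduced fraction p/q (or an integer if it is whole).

Distances from 7: 0:2, 1:2, 2:2, 3:2, 4:2, 5:2, 6:2, 8:2, 9:2, 10:1, 11:2. Sum = 21.
n = 12, so closeness = 11/21.

11/21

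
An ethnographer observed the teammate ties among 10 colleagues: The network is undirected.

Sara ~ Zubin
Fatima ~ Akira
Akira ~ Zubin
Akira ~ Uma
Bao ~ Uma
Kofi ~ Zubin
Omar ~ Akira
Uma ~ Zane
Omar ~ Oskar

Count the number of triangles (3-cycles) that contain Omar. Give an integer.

Omar's neighbors are Akira and Oskar, but none of them are tied to each other, so no triangle contains Omar.

0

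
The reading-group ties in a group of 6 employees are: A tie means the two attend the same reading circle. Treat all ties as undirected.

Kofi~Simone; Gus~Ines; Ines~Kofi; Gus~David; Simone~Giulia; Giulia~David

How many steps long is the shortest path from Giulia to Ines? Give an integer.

3

One shortest route is Giulia – Simone – Kofi – Ines, which uses 3 edges, and at distance 2 from Giulia we only reach {Gus, Kofi}, which does not include Ines. So d(Giulia,Ines) = 3.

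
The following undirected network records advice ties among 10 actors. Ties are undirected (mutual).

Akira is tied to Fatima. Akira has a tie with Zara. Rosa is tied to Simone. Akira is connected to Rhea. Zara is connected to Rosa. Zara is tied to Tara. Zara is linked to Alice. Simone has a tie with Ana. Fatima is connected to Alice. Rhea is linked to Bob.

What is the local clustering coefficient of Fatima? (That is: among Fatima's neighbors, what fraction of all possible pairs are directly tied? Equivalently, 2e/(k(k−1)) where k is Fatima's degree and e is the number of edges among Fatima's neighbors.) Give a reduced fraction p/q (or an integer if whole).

Fatima's neighbors: Akira and Alice (k = 2).
Possible neighbor pairs: C(2,2) = 1. Edges among them: none → e = 0.
Clustering(Fatima) = 0/1.

0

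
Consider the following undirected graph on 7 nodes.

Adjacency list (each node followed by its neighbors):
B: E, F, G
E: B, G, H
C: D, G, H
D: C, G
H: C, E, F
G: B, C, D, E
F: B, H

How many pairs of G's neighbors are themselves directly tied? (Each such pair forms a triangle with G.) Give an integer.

G's neighbors: B, C, D, and E.
Neighbor pairs that are themselves tied: G–B–E; G–C–D. Each forms one triangle with G, for 2 in total.

2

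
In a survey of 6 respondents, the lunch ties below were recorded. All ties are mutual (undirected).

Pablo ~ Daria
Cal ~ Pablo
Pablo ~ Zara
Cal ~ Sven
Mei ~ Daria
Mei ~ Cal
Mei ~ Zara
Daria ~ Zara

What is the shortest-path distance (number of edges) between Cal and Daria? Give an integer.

2

One shortest route is Cal – Mei – Daria, which uses 2 edges, and Cal and Daria are not directly tied, so nothing shorter exists. So d(Cal,Daria) = 2.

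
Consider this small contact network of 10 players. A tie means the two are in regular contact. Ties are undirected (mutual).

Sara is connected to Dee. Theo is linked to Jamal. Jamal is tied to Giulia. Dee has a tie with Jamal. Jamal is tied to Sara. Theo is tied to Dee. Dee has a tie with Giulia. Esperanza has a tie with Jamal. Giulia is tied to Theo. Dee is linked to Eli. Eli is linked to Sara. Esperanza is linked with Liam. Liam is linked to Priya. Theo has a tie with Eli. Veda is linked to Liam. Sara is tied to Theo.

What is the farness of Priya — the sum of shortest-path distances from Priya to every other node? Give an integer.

Distances from Priya: Dee:4, Eli:5, Esperanza:2, Giulia:4, Jamal:3, Liam:1, Sara:4, Theo:4, Veda:2.
Sum = 4 + 5 + 2 + 4 + 3 + 1 + 4 + 4 + 2 = 29.

29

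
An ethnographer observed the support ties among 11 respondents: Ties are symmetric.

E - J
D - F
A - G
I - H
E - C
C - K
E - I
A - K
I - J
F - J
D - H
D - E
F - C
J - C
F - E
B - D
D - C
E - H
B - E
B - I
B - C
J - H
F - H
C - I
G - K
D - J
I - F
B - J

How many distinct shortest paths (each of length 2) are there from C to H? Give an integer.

The shortest distance is 2. The length-2 paths are: C–E–H; C–D–H; C–J–H; C–F–H; C–I–H.
That gives 5 distinct shortest paths.

5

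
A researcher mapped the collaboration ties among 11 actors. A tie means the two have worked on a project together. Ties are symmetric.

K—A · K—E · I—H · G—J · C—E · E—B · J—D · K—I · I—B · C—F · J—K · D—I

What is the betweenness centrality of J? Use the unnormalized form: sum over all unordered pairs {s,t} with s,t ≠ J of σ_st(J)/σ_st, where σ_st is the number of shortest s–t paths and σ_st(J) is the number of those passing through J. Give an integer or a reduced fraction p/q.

11

Pairs whose geodesics pass through J — E–G: 1; E–D: 1/3; I–G: 2/2; C–G: 1; C–D: 1/3; G–H: 2/2; G–D: 1; G–F: 1; G–K: 1; G–A: 1; G–B: 3/3; D–F: 1/3; D–K: 1/2; D–A: 1/2.
All other pairs contribute 0.
Summing the contributions gives betweenness(J) = 11.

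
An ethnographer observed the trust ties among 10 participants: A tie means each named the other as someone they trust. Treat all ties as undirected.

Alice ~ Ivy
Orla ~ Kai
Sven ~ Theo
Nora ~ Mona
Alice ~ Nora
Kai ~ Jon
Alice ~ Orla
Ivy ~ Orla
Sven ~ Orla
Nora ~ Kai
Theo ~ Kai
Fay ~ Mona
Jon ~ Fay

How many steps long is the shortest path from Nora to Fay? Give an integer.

One shortest route is Nora – Mona – Fay, which uses 2 edges, and Nora and Fay are not directly tied, so nothing shorter exists. So d(Nora,Fay) = 2.

2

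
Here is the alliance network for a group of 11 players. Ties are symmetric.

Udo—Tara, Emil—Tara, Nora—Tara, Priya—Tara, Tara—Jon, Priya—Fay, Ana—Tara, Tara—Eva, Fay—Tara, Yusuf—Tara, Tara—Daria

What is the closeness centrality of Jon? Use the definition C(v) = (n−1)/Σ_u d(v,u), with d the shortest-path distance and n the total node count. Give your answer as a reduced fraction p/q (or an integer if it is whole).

Distances from Jon: Ana:2, Daria:2, Emil:2, Eva:2, Fay:2, Nora:2, Priya:2, Tara:1, Udo:2, Yusuf:2. Sum = 19.
n = 11, so closeness = 10/19.

10/19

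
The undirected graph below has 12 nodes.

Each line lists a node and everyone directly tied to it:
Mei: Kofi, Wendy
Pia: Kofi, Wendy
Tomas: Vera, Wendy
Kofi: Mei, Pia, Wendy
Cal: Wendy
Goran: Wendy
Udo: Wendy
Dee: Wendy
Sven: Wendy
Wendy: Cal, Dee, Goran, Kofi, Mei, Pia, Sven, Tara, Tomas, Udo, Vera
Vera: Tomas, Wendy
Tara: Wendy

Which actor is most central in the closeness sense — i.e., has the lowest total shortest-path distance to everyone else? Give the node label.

Wendy

Farness (sum of distances to all others) for each node — Cal:21, Dee:21, Goran:21, Kofi:19, Mei:20, Pia:20, Sven:21, Tara:21, Tomas:20, Udo:21, Vera:20, Wendy:11.
The smallest farness is 11, for Wendy, so Wendy has the highest closeness.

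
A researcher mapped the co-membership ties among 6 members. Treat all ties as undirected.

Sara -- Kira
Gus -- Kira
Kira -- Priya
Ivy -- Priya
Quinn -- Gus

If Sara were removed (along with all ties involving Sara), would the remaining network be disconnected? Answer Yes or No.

No

Even without Sara, every remaining node can still reach every other (the residual graph is connected), so Sara is not a cut vertex.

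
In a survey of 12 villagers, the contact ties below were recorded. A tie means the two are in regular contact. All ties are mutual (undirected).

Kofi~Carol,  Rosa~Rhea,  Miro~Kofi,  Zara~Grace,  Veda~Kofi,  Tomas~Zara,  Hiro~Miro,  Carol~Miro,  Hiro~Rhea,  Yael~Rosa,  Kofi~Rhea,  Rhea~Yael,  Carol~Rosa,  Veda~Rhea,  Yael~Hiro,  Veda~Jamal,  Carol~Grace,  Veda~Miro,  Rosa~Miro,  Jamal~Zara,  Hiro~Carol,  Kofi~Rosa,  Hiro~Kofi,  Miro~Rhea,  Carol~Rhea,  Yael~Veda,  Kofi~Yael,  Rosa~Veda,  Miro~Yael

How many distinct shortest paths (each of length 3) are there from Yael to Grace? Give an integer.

The shortest distance is 3. The length-3 paths are: Yael–Kofi–Carol–Grace; Yael–Rhea–Carol–Grace; Yael–Rosa–Carol–Grace; Yael–Hiro–Carol–Grace; Yael–Miro–Carol–Grace.
That gives 5 distinct shortest paths.

5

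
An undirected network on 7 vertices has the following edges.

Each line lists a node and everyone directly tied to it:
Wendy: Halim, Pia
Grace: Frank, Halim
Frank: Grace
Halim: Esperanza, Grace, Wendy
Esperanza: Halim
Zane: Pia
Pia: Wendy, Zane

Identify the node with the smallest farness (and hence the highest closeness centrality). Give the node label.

Halim

Farness (sum of distances to all others) for each node — Esperanza:15, Frank:18, Grace:13, Halim:10, Pia:14, Wendy:11, Zane:19.
The smallest farness is 10, for Halim, so Halim has the highest closeness.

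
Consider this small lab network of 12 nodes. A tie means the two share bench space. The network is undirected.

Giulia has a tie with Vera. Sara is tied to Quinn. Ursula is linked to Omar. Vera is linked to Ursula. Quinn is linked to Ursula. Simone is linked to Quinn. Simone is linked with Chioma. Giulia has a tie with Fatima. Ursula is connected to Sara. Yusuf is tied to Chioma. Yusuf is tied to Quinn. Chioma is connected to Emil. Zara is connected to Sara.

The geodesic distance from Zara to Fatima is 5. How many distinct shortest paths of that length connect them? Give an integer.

The shortest distance is 5, and the only length-5 path is Zara–Sara–Ursula–Vera–Giulia–Fatima. So there is exactly 1 shortest path.

1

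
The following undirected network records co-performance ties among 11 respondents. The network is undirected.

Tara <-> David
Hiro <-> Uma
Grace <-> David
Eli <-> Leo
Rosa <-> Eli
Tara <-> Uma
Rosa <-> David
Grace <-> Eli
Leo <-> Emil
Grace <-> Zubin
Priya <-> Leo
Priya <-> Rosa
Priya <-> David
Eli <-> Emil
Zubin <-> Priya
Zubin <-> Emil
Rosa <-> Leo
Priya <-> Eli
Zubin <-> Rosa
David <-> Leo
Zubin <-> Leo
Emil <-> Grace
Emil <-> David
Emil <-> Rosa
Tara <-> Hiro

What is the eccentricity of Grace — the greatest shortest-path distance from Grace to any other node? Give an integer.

Distances from Grace: David:1, Eli:1, Emil:1, Hiro:3, Leo:2, Priya:2, Rosa:2, Tara:2, Uma:3, Zubin:1.
The largest is 3 (to Hiro and Uma), so the eccentricity of Grace is 3.

3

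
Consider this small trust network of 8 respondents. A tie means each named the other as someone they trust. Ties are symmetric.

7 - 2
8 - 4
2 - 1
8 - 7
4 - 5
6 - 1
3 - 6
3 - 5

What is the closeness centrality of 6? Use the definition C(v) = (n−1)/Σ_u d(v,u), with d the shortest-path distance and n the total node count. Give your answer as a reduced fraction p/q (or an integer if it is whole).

7/16

Distances from 6: 1:1, 2:2, 3:1, 4:3, 5:2, 7:3, 8:4. Sum = 16.
n = 8, so closeness = 7/16.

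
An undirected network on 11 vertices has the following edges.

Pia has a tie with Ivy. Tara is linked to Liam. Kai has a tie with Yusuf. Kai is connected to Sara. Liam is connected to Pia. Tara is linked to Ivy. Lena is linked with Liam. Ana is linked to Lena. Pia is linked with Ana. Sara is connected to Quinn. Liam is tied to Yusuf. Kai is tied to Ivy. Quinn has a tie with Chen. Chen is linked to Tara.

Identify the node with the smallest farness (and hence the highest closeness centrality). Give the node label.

Liam

Farness (sum of distances to all others) for each node — Ana:28, Chen:24, Ivy:19, Kai:20, Lena:25, Liam:18, Pia:21, Quinn:28, Sara:25, Tara:19, Yusuf:21.
The smallest farness is 18, for Liam, so Liam has the highest closeness.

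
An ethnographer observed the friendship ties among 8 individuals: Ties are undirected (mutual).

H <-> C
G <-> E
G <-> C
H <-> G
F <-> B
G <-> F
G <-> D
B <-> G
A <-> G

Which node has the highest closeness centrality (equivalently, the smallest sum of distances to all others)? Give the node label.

G

Farness (sum of distances to all others) for each node — A:13, B:12, C:12, D:13, E:13, F:12, G:7, H:12.
The smallest farness is 7, for G, so G has the highest closeness.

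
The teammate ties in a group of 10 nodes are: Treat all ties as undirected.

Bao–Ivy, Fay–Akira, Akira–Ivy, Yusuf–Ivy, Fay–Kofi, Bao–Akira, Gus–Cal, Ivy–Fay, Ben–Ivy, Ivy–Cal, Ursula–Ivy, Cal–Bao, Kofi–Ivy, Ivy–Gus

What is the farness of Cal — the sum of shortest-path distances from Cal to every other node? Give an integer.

Distances from Cal: Akira:2, Bao:1, Ben:2, Fay:2, Gus:1, Ivy:1, Kofi:2, Ursula:2, Yusuf:2.
Sum = 2 + 1 + 2 + 2 + 1 + 1 + 2 + 2 + 2 = 15.

15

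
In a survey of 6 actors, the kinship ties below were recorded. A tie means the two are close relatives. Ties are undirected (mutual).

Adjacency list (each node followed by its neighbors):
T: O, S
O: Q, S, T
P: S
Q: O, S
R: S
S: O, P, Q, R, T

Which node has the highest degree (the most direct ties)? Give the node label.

Degrees — O:3, P:1, Q:2, R:1, S:5, T:2.
The maximum is 5, attained only by S.

S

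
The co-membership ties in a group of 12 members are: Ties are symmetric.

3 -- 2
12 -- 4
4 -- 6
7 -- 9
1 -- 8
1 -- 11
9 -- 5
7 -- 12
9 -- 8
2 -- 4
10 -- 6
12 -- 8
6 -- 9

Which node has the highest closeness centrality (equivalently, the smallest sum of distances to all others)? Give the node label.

9

Farness (sum of distances to all others) for each node — 1:31, 2:31, 3:41, 4:23, 5:32, 6:23, 7:27, 8:23, 9:22, 10:33, 11:41, 12:23.
The smallest farness is 22, for 9, so 9 has the highest closeness.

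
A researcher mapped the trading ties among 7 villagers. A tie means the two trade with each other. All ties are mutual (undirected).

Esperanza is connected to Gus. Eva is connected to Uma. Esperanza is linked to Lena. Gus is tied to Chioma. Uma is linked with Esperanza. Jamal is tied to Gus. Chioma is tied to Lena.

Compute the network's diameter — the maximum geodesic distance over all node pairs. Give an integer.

4

Eccentricity of each node (its greatest distance to any other): Chioma:4, Esperanza:2, Eva:4, Gus:3, Jamal:4, Lena:3, Uma:3.
The maximum eccentricity is 4, realized for instance by the pair Eva–Jamal via Eva – Uma – Esperanza – Gus – Jamal. So the diameter is 4.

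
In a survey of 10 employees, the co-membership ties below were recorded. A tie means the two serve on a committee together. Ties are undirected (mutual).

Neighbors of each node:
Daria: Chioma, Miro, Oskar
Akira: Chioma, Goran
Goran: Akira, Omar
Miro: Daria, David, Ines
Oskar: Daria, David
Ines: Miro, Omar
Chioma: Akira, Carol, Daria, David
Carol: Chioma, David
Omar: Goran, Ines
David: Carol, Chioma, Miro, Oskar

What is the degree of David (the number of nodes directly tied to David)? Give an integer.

David is directly tied to Carol, Chioma, Miro, and Oskar. That is 4 neighbors, so the degree of David is 4.

4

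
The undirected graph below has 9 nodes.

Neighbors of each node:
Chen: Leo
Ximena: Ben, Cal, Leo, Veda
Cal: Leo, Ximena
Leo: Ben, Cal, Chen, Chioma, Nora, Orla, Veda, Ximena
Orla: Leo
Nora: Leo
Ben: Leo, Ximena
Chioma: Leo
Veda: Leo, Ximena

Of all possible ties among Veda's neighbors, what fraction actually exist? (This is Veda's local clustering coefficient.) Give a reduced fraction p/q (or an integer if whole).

1

Veda's neighbors: Leo and Ximena (k = 2).
Possible neighbor pairs: C(2,2) = 1. Edges among them: Leo–Ximena → e = 1.
Clustering(Veda) = 1/1.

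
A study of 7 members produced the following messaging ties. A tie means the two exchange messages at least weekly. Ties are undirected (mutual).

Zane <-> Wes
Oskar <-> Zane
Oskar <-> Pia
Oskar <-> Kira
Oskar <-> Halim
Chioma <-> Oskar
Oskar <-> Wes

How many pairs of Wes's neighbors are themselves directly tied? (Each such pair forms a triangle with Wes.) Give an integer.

1

Wes's neighbors: Oskar and Zane.
Neighbor pairs that are themselves tied: Wes–Oskar–Zane. Each forms one triangle with Wes, for 1 in total.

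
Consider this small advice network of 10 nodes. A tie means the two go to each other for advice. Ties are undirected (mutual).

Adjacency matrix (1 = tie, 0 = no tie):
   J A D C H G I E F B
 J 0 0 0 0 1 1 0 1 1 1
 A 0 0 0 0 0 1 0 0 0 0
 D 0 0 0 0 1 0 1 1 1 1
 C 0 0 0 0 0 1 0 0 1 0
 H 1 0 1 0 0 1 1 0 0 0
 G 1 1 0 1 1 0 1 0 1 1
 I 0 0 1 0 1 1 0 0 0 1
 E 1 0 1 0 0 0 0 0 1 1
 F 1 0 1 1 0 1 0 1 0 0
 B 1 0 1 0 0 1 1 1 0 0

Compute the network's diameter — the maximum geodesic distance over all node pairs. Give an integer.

Eccentricity of each node (its greatest distance to any other): A:3, B:2, C:2, D:3, E:3, F:2, G:2, H:2, I:2, J:2.
The maximum eccentricity is 3, realized for instance by the pair A–D via A – G – H – D. So the diameter is 3.

3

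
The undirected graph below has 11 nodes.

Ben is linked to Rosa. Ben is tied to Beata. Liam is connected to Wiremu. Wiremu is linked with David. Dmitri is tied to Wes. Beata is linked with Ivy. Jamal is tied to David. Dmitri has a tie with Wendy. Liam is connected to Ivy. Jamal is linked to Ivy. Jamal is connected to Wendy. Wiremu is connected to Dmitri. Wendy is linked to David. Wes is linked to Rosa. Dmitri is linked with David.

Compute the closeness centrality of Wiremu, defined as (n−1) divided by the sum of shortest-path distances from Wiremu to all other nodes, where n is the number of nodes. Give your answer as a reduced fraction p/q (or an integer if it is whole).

Distances from Wiremu: Beata:3, Ben:4, David:1, Dmitri:1, Ivy:2, Jamal:2, Liam:1, Rosa:3, Wendy:2, Wes:2. Sum = 21.
n = 11, so closeness = 10/21.

10/21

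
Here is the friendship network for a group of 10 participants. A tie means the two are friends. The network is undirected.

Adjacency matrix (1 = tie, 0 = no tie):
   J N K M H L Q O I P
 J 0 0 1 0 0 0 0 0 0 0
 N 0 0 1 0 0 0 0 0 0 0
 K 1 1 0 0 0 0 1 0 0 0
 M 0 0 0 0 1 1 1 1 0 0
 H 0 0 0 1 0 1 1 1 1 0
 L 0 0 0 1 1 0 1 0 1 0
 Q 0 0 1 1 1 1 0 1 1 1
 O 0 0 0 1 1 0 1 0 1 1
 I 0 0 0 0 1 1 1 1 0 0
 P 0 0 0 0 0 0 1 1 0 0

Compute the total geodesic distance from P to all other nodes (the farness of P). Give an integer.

18

Distances from P: H:2, I:2, J:3, K:2, L:2, M:2, N:3, O:1, Q:1.
Sum = 2 + 2 + 3 + 2 + 2 + 2 + 3 + 1 + 1 = 18.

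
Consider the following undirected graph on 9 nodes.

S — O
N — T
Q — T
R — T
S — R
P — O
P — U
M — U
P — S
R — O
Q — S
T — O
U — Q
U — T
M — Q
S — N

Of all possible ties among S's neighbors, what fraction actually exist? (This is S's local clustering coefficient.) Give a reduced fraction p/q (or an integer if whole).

1/5

S's neighbors: N, O, P, Q, and R (k = 5).
Possible neighbor pairs: C(5,2) = 10. Edges among them: O–P, O–R → e = 2.
Clustering(S) = 2/10 = 1/5.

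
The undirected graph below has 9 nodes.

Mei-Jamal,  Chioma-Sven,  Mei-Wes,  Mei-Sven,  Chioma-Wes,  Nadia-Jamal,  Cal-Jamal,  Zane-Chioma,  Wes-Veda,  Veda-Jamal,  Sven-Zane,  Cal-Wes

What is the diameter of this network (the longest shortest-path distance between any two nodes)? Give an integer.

Eccentricity of each node (its greatest distance to any other): Cal:3, Chioma:4, Jamal:3, Mei:2, Nadia:4, Sven:3, Veda:3, Wes:3, Zane:4.
The maximum eccentricity is 4, realized for instance by the pair Nadia–Chioma via Nadia – Jamal – Mei – Sven – Chioma. So the diameter is 4.

4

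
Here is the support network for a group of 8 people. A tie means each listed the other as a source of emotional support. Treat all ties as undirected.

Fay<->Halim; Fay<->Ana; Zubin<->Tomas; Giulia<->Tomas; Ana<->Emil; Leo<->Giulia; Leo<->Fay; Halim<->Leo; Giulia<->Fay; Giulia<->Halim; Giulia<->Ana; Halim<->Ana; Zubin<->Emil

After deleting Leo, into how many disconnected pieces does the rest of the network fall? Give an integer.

1

Leo's neighbors (Fay, Giulia, and Halim) remain reachable from one another through other ties, so the rest of the network stays in one piece.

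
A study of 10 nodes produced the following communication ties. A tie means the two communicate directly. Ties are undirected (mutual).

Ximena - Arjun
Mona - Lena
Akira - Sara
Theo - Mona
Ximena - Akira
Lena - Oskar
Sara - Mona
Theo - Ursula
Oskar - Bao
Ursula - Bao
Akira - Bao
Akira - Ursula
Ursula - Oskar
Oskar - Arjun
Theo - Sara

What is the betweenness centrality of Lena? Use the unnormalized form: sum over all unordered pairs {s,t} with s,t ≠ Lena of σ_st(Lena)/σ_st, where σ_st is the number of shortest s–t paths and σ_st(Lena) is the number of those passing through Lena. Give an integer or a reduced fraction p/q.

31/12

Pairs whose geodesics pass through Lena — Bao–Mona: 1/3; Sara–Oskar: 1/4; Mona–Oskar: 1; Mona–Arjun: 1.
All other pairs contribute 0.
Summing the contributions gives betweenness(Lena) = 31/12.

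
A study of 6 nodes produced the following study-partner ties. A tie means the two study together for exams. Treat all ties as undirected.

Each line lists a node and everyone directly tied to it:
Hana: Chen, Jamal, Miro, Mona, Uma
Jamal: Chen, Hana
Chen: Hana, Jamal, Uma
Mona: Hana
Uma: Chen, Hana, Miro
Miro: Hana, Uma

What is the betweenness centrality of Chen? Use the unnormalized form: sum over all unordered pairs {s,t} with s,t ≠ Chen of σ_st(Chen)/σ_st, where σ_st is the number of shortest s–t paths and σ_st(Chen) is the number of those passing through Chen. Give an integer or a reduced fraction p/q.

1/2

Pairs whose geodesics pass through Chen — Jamal–Uma: 1/2.
All other pairs contribute 0.
Summing the contributions gives betweenness(Chen) = 1/2.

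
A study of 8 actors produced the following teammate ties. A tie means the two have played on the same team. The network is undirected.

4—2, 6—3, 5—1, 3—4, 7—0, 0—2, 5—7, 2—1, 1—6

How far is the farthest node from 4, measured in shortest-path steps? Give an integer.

3

Distances from 4: 0:2, 1:2, 2:1, 3:1, 5:3, 6:2, 7:3.
The largest is 3 (to 5 and 7), so the eccentricity of 4 is 3.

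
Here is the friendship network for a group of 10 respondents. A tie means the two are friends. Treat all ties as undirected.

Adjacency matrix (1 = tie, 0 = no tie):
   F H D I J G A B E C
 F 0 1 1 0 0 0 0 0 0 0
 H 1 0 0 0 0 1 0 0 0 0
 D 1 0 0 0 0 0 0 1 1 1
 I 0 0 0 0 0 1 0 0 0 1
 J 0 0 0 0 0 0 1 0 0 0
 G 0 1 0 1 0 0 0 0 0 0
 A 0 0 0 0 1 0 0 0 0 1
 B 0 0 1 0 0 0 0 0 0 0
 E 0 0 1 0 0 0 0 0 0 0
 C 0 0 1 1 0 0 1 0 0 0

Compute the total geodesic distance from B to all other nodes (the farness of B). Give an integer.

Distances from B: A:3, C:2, D:1, E:2, F:2, G:4, H:3, I:3, J:4.
Sum = 3 + 2 + 1 + 2 + 2 + 4 + 3 + 3 + 4 = 24.

24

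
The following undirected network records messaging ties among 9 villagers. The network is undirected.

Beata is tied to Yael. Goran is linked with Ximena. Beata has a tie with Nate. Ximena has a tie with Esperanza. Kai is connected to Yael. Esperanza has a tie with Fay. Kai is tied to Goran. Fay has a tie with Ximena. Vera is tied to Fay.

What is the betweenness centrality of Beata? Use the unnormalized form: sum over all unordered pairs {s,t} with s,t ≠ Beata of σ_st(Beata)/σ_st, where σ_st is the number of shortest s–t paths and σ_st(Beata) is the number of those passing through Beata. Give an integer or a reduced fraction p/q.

7

Pairs whose geodesics pass through Beata — Goran–Nate: 1; Ximena–Nate: 1; Vera–Nate: 1; Fay–Nate: 1; Esperanza–Nate: 1; Kai–Nate: 1; Nate–Yael: 1.
All other pairs contribute 0.
Summing the contributions gives betweenness(Beata) = 7.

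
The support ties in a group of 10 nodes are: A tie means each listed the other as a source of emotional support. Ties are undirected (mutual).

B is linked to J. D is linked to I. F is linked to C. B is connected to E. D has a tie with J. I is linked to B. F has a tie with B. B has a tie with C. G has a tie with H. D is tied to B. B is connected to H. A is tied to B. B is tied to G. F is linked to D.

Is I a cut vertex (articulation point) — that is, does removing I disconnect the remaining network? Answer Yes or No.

No

Even without I, every remaining node can still reach every other (the residual graph is connected), so I is not a cut vertex.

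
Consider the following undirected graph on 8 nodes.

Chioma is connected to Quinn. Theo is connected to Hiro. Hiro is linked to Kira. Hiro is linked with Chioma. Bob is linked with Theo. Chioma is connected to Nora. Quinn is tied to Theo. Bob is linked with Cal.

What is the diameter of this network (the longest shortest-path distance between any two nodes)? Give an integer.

Eccentricity of each node (its greatest distance to any other): Bob:4, Cal:5, Chioma:4, Hiro:3, Kira:4, Nora:5, Quinn:3, Theo:3.
The maximum eccentricity is 5, realized for instance by the pair Nora–Cal via Nora – Chioma – Quinn – Theo – Bob – Cal. So the diameter is 5.

5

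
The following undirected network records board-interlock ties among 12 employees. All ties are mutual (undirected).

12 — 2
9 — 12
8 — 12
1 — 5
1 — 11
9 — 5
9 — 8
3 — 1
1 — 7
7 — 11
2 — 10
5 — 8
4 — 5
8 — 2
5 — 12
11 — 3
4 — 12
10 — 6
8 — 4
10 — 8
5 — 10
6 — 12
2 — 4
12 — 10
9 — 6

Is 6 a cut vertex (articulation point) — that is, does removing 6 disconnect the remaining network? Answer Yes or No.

No

Even without 6, every remaining node can still reach every other (the residual graph is connected), so 6 is not a cut vertex.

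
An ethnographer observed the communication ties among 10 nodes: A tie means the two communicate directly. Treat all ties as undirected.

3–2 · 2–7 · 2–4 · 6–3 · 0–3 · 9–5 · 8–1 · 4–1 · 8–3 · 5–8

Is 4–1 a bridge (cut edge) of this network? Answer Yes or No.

Even without that edge, 4 still reaches 1 via 4 – 2 – 3 – 8 – 1, so the network stays connected. Not a bridge.

No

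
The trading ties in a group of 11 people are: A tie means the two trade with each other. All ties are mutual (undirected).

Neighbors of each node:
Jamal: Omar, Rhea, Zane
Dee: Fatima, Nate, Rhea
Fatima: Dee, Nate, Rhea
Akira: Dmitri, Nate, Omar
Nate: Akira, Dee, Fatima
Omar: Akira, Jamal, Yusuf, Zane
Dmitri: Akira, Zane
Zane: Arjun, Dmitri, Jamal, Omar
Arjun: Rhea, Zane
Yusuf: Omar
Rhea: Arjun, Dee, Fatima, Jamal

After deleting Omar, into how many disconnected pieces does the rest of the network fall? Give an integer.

2

Without Omar, the remaining ties split the others into: {Akira, Arjun, Dee, Dmitri, Fatima, Jamal, Nate, Rhea, Zane}; {Yusuf}.
That's 2 separate components.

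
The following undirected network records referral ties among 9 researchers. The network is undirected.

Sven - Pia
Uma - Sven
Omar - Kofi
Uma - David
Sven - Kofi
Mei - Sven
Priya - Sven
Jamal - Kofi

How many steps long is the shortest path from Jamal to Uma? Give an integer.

3

One shortest route is Jamal – Kofi – Sven – Uma, which uses 3 edges, and at distance 2 from Jamal we only reach {Omar, Sven}, which does not include Uma. So d(Jamal,Uma) = 3.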